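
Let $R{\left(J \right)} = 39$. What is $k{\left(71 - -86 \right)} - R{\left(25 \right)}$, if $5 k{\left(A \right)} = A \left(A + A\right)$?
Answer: $\frac{49103}{5} \approx 9820.6$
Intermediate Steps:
$k{\left(A \right)} = \frac{2 A^{2}}{5}$ ($k{\left(A \right)} = \frac{A \left(A + A\right)}{5} = \frac{A 2 A}{5} = \frac{2 A^{2}}{5}$)
$k{\left(71 - -86 \right)} - R{\left(25 \right)} = \frac{2 \left(71 - -86\right)^{2}}{5} - 39 = \frac{2 \left(71 + 86\right)^{2}}{5} - 39 = \frac{2 \cdot 157^{2}}{5} - 39 = \frac{2}{5} \cdot 24649 - 39 = \frac{49298}{5} - 39 = \frac{49103}{5}$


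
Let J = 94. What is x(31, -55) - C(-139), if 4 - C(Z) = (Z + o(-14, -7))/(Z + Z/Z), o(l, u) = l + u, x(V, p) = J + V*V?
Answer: 72599/69 ≈ 1052.2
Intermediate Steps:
x(V, p) = 94 + V² (x(V, p) = 94 + V*V = 94 + V²)
C(Z) = 4 - (-21 + Z)/(1 + Z) (C(Z) = 4 - (Z + (-14 - 7))/(Z + Z/Z) = 4 - (Z - 21)/(Z + 1) = 4 - (-21 + Z)/(1 + Z))
x(31, -55) - C(-139) = (94 + 31²) - (25 + 3*(-139))/(1 - 139) = (94 + 961) - (25 - 417)/(-138) = 1055 - (-1)*(-392)/138 = 1055 - 1*196/69 = 1055 - 196/69 = 72599/69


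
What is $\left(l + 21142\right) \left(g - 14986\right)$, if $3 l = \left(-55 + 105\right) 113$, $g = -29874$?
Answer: $- \frac{3098749360}{3} \approx -1.0329 \cdot 10^{9}$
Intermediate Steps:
$l = \frac{5650}{3}$ ($l = \frac{\left(-55 + 105\right) 113}{3} = \frac{50 \cdot 113}{3} = \frac{1}{3} \cdot 5650 = \frac{5650}{3} \approx 1883.3$)
$\left(l + 21142\right) \left(g - 14986\right) = \left(\frac{5650}{3} + 21142\right) \left(-29874 - 14986\right) = \frac{69076}{3} \left(-44860\right) = - \frac{3098749360}{3}$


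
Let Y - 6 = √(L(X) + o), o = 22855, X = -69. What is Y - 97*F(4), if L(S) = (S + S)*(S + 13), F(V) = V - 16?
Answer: 1170 + √30583 ≈ 1344.9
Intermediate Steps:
F(V) = -16 + V
L(S) = 2*S*(13 + S) (L(S) = (2*S)*(13 + S) = 2*S*(13 + S))
Y = 6 + √30583 (Y = 6 + √(2*(-69)*(13 - 69) + 22855) = 6 + √(2*(-69)*(-56) + 22855) = 6 + √(7728 + 22855) = 6 + √30583 ≈ 180.88)
Y - 97*F(4) = (6 + √30583) - 97*(-16 + 4) = (6 + √30583) - 97*(-12) = (6 + √30583) + 1164 = 1170 + √30583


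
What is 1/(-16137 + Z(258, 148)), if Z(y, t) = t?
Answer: -1/15989 ≈ -6.2543e-5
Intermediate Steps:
1/(-16137 + Z(258, 148)) = 1/(-16137 + 148) = 1/(-15989) = -1/15989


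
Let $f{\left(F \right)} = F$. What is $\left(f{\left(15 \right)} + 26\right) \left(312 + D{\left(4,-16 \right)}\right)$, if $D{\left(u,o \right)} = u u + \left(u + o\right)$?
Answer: $12956$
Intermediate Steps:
$D{\left(u,o \right)} = o + u + u^{2}$ ($D{\left(u,o \right)} = u^{2} + \left(o + u\right) = o + u + u^{2}$)
$\left(f{\left(15 \right)} + 26\right) \left(312 + D{\left(4,-16 \right)}\right) = \left(15 + 26\right) \left(312 + \left(-16 + 4 + 4^{2}\right)\right) = 41 \left(312 + \left(-16 + 4 + 16\right)\right) = 41 \left(312 + 4\right) = 41 \cdot 316 = 12956$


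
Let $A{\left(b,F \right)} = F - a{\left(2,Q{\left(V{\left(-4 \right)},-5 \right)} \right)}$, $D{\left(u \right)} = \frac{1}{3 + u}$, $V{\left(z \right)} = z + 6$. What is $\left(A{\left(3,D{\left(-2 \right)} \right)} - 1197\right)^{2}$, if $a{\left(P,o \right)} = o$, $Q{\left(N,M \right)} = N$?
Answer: $1435204$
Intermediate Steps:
$V{\left(z \right)} = 6 + z$
$A{\left(b,F \right)} = -2 + F$ ($A{\left(b,F \right)} = F - \left(6 - 4\right) = F - 2 = -2 + F$)
$\left(A{\left(3,D{\left(-2 \right)} \right)} - 1197\right)^{2} = \left(\left(-2 + \frac{1}{3 - 2}\right) - 1197\right)^{2} = \left(\left(-2 + 1^{-1}\right) - 1197\right)^{2} = \left(\left(-2 + 1\right) - 1197\right)^{2} = \left(-1 - 1197\right)^{2} = \left(-1198\right)^{2} = 1435204$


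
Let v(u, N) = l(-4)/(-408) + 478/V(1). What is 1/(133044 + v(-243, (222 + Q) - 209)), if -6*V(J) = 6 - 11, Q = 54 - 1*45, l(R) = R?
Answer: 510/68144981 ≈ 7.4840e-6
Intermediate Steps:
Q = 9 (Q = 54 - 45 = 9)
V(J) = ⅚ (V(J) = -(6 - 11)/6 = -⅙*(-5) = ⅚)
v(u, N) = 292541/510 (v(u, N) = -4/(-408) + 478/(⅚) = -4*(-1/408) + 478*(6/5) = 1/102 + 2868/5 = 292541/510)
1/(133044 + v(-243, (222 + Q) - 209)) = 1/(133044 + 292541/510) = 1/(68144981/510) = 510/68144981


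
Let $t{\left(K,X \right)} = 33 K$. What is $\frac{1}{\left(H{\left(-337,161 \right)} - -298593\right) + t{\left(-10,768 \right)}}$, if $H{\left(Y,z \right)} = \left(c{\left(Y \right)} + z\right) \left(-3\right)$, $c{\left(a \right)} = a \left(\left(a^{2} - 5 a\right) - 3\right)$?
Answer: $\frac{1}{116816541} \approx 8.5604 \cdot 10^{-9}$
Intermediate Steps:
$c{\left(a \right)} = a \left(-3 + a^{2} - 5 a\right)$
$H{\left(Y,z \right)} = - 3 z - 3 Y \left(-3 + Y^{2} - 5 Y\right)$ ($H{\left(Y,z \right)} = \left(Y \left(-3 + Y^{2} - 5 Y\right) + z\right) \left(-3\right) = \left(z + Y \left(-3 + Y^{2} - 5 Y\right)\right) \left(-3\right) = - 3 z - 3 Y \left(-3 + Y^{2} - 5 Y\right)$)
$\frac{1}{\left(H{\left(-337,161 \right)} - -298593\right) + t{\left(-10,768 \right)}} = \frac{1}{\left(\left(\left(-3\right) 161 + 3 \left(-337\right) \left(3 - \left(-337\right)^{2} + 5 \left(-337\right)\right)\right) - -298593\right) + 33 \left(-10\right)} = \frac{1}{\left(\left(-483 + 3 \left(-337\right) \left(3 - 113569 - 1685\right)\right) + 298593\right) - 330} = \frac{1}{\left(\left(-483 + 3 \left(-337\right) \left(-115251\right)\right) + 298593\right) - 330} = \frac{1}{\left(\left(-483 + 116518761\right) + 298593\right) - 330} = \frac{1}{\left(116518278 + 298593\right) - 330} = \frac{1}{116816871 - 330} = \frac{1}{116816541}$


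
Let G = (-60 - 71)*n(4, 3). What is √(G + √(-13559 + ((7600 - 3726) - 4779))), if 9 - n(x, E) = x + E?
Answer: √(-262 + 8*I*√226) ≈ 3.6252 + 16.587*I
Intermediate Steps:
n(x, E) = 9 - E - x (n(x, E) = 9 - (x + E) = 9 - (E + x) = 9 + (-E - x) = 9 - E - x)
G = -262 (G = (-60 - 71)*(9 - 1*3 - 1*4) = -131*(9 - 3 - 4) = -131*2 = -262)
√(G + √(-13559 + ((7600 - 3726) - 4779))) = √(-262 + √(-13559 + ((7600 - 3726) - 4779))) = √(-262 + √(-13559 + (3874 - 4779))) = √(-262 + √(-13559 - 905)) = √(-262 + √(-14464)) = √(-262 + 8*I*√226)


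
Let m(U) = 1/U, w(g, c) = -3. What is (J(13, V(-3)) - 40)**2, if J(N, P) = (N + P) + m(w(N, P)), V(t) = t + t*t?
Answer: 4096/9 ≈ 455.11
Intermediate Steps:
m(U) = 1/U
V(t) = t + t**2
J(N, P) = -1/3 + N + P (J(N, P) = (N + P) + 1/(-3) = (N + P) - 1/3 = -1/3 + N + P)
(J(13, V(-3)) - 40)**2 = ((-1/3 + 13 - 3*(1 - 3)) - 40)**2 = ((-1/3 + 13 - 3*(-2)) - 40)**2 = ((-1/3 + 13 + 6) - 40)**2 = (56/3 - 40)**2 = (-64/3)**2 = 4096/9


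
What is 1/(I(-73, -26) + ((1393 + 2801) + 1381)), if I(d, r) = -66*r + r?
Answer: 1/7265 ≈ 0.00013765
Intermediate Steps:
I(d, r) = -65*r
1/(I(-73, -26) + ((1393 + 2801) + 1381)) = 1/(-65*(-26) + ((1393 + 2801) + 1381)) = 1/(1690 + (4194 + 1381)) = 1/(1690 + 5575) = 1/7265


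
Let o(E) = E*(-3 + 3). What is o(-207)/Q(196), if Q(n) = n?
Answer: 0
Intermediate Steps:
o(E) = 0 (o(E) = E*0 = 0)
o(-207)/Q(196) = 0/196 = 0*(1/196) = 0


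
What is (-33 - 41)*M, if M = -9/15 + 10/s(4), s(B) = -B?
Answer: 1147/5 ≈ 229.40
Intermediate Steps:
M = -31/10 (M = -9/15 + 10/((-1*4)) = -9*1/15 + 10/(-4) = -3/5 + 10*(-1/4) = -3/5 - 5/2 = -31/10 ≈ -3.1000)
(-33 - 41)*M = (-33 - 41)*(-31/10) = -74*(-31/10) = 1147/5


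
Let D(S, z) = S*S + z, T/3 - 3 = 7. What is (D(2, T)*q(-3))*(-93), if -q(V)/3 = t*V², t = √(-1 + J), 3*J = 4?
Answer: 28458*√3 ≈ 49291.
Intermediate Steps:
J = 4/3 (J = (⅓)*4 = 4/3 ≈ 1.3333)
T = 30 (T = 9 + 3*7 = 9 + 21 = 30)
t = √3/3 (t = √(-1 + 4/3) = √(⅓) = √3/3 ≈ 0.57735)
D(S, z) = z + S² (D(S, z) = S² + z = z + S²)
q(V) = -√3*V² (q(V) = -3*√3/3*V² = -√3*V²)
(D(2, T)*q(-3))*(-93) = ((30 + 2²)*(-1*√3*(-3)²))*(-93) = ((30 + 4)*(-1*√3*9))*(-93) = (34*(-9*√3))*(-93) = -306*√3*(-93) = 28458*√3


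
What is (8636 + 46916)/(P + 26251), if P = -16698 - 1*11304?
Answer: -55552/1751 ≈ -31.726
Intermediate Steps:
P = -28002 (P = -16698 - 11304 = -28002)
(8636 + 46916)/(P + 26251) = (8636 + 46916)/(-28002 + 26251) = 55552/(-1751) = 55552*(-1/1751) = -55552/1751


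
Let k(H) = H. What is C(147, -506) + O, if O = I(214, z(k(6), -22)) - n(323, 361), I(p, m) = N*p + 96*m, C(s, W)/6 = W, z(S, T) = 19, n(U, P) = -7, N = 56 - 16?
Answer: 7355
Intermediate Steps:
N = 40
C(s, W) = 6*W
I(p, m) = 40*p + 96*m
O = 10391 (O = (40*214 + 96*19) - 1*(-7) = (8560 + 1824) + 7 = 10384 + 7 = 10391)
C(147, -506) + O = 6*(-506) + 10391 = -3036 + 10391 = 7355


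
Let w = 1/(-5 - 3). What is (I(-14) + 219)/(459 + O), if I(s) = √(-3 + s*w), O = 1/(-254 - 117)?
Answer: 81249/170288 + 371*I*√5/340576 ≈ 0.47713 + 0.0024358*I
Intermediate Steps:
w = -⅛ (w = 1/(-8) = -⅛ ≈ -0.12500)
O = -1/371 (O = 1/(-371) = -1/371 ≈ -0.0026954)
I(s) = √(-3 - s/8) (I(s) = √(-3 + s*(-⅛)) = √(-3 - s/8))
(I(-14) + 219)/(459 + O) = (√(-48 - 2*(-14))/4 + 219)/(459 - 1/371) = (√(-48 + 28)/4 + 219)/(170288/371) = (√(-20)/4 + 219)*(371/170288) = ((2*I*√5)/4 + 219)*(371/170288) = (I*√5/2 + 219)*(371/170288) = (219 + I*√5/2)*(371/170288) = 81249/170288 + 371*I*√5/340576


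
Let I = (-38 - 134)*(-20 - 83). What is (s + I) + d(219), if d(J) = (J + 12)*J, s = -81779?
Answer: -13474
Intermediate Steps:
I = 17716 (I = -172*(-103) = 17716)
d(J) = J*(12 + J) (d(J) = (12 + J)*J = J*(12 + J))
(s + I) + d(219) = (-81779 + 17716) + 219*(12 + 219) = -64063 + 219*231 = -64063 + 50589 = -13474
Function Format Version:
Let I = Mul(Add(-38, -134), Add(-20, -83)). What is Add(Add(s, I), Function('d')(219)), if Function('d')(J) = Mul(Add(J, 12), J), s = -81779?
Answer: -13474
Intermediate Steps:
I = 17716 (I = Mul(-172, -103) = 17716)
Function('d')(J) = Mul(J, Add(12, J)) (Function('d')(J) = Mul(Add(12, J), J) = Mul(J, Add(12, J)))
Add(Add(s, I), Function('d')(219)) = Add(Add(-81779, 17716), Mul(219, Add(12, 219))) = Add(-64063, Mul(219, 231)) = Add(-64063, 50589) = -13474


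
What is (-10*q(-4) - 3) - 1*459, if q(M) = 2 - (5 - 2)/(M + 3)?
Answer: -512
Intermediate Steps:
q(M) = 2 - 3/(3 + M)
(-10*q(-4) - 3) - 1*459 = (-10*(3 + 2*(-4))/(3 - 4) - 3) - 1*459 = (-10*(3 - 8)/(-1) - 3) - 459 = (-(-10)*(-5) - 3) - 459 = (-10*5 - 3) - 459 = (-50 - 3) - 459 = -53 - 459 = -512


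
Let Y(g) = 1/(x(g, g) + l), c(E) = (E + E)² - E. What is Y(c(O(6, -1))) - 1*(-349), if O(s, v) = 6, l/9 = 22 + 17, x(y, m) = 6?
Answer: 124594/357 ≈ 349.00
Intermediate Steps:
l = 351 (l = 9*(22 + 17) = 9*39 = 351)
c(E) = -E + 4*E² (c(E) = (2*E)² - E = 4*E² - E = -E + 4*E²)
Y(g) = 1/357 (Y(g) = 1/(6 + 351) = 1/357)
Y(c(O(6, -1))) - 1*(-349) = 1/357 - 1*(-349) = 1/357 + 349 = 124594/357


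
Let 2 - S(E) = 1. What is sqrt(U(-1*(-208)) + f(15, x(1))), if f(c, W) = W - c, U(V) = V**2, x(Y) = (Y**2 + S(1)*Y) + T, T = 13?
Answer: 208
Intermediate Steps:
S(E) = 1 (S(E) = 2 - 1*1 = 2 - 1 = 1)
x(Y) = 13 + Y + Y**2 (x(Y) = (Y**2 + 1*Y) + 13 = (Y**2 + Y) + 13 = (Y + Y**2) + 13 = 13 + Y + Y**2)
sqrt(U(-1*(-208)) + f(15, x(1))) = sqrt((-1*(-208))**2 + ((13 + 1 + 1**2) - 1*15)) = sqrt(208**2 + ((13 + 1 + 1) - 15)) = sqrt(43264 + (15 - 15)) = sqrt(43264 + 0) = sqrt(43264) = 208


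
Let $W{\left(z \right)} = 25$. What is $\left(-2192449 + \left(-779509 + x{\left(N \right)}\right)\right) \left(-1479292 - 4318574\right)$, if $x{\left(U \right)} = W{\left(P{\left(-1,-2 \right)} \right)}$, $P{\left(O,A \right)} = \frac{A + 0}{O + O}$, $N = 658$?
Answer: $17230869294978$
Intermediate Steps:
$P{\left(O,A \right)} = \frac{A}{2 O}$
$x{\left(U \right)} = 25$
$\left(-2192449 + \left(-779509 + x{\left(N \right)}\right)\right) \left(-1479292 - 4318574\right) = \left(-2192449 + \left(-779509 + 25\right)\right) \left(-1479292 - 4318574\right) = \left(-2192449 - 779484\right) \left(-5797866\right) = \left(-2971933\right) \left(-5797866\right) = 17230869294978$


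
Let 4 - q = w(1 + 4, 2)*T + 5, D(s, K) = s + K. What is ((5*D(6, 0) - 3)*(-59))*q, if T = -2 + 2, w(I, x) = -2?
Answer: 1593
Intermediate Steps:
T = 0
D(s, K) = K + s
q = -1 (q = 4 - (-2*0 + 5) = 4 - (0 + 5) = 4 - 1*5 = 4 - 5 = -1)
((5*D(6, 0) - 3)*(-59))*q = ((5*(0 + 6) - 3)*(-59))*(-1) = ((5*6 - 3)*(-59))*(-1) = ((30 - 3)*(-59))*(-1) = (27*(-59))*(-1) = -1593*(-1) = 1593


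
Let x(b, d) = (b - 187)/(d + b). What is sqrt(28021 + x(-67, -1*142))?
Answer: sqrt(1224038387)/209 ≈ 167.40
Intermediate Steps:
x(b, d) = (-187 + b)/(b + d)
sqrt(28021 + x(-67, -1*142)) = sqrt(28021 + (-187 - 67)/(-67 - 1*142)) = sqrt(28021 - 254/(-67 - 142)) = sqrt(28021 - 254/(-209)) = sqrt(28021 - 1/209*(-254)) = sqrt(28021 + 254/209) = sqrt(5856643/209) = sqrt(1224038387)/209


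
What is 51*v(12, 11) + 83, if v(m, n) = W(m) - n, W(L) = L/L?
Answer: -427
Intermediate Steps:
W(L) = 1
v(m, n) = 1 - n
51*v(12, 11) + 83 = 51*(1 - 1*11) + 83 = 51*(1 - 11) + 83 = 51*(-10) + 83 = -510 + 83 = -427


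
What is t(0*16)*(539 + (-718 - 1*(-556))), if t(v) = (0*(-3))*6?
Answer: 0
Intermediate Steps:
t(v) = 0 (t(v) = 0*6 = 0)
t(0*16)*(539 + (-718 - 1*(-556))) = 0*(539 + (-718 - 1*(-556))) = 0*(539 + (-718 + 556)) = 0*(539 - 162) = 0*377 = 0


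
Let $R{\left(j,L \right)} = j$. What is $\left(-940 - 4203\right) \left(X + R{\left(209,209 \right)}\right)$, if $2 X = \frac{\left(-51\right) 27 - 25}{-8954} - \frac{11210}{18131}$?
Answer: $- \frac{4711074489553}{4387702} \approx -1.0737 \cdot 10^{6}$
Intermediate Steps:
$X = - \frac{37477339}{162344974}$ ($X = \frac{\frac{\left(-51\right) 27 - 25}{-8954} - \frac{11210}{18131}}{2} = \frac{\left(-1377 - 25\right) \left(- \frac{1}{8954}\right) - \frac{11210}{18131}}{2} = \frac{\left(-1402\right) \left(- \frac{1}{8954}\right) - \frac{11210}{18131}}{2} = \frac{\frac{701}{4477} - \frac{11210}{18131}}{2} = \frac{1}{2} \left(- \frac{37477339}{81172487}\right) = - \frac{37477339}{162344974} \approx -0.23085$)
$\left(-940 - 4203\right) \left(X + R{\left(209,209 \right)}\right) = \left(-940 - 4203\right) \left(- \frac{37477339}{162344974} + 209\right) = \left(-5143\right) \frac{33892622227}{162344974} = - \frac{4711074489553}{4387702}$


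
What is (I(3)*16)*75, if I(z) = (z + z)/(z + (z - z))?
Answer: 2400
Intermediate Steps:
I(z) = 2 (I(z) = (2*z)/(z + 0) = (2*z)/z = 2)
(I(3)*16)*75 = (2*16)*75 = 32*75 = 2400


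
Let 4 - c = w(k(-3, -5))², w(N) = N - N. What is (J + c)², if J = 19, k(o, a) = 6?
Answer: 529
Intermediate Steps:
w(N) = 0
c = 4 (c = 4 - 1*0² = 4 - 1*0 = 4 + 0 = 4)
(J + c)² = (19 + 4)² = 23² = 529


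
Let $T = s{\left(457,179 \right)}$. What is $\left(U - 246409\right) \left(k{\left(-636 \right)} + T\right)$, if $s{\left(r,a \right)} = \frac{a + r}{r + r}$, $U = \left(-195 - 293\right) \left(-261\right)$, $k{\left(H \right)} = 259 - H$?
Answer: $- \frac{48727409653}{457} \approx -1.0662 \cdot 10^{8}$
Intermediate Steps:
$U = 127368$ ($U = \left(-488\right) \left(-261\right) = 127368$)
$s{\left(r,a \right)} = \frac{a + r}{2 r}$
$T = \frac{318}{457}$ ($T = \frac{179 + 457}{2 \cdot 457} = \frac{1}{2} \cdot \frac{1}{457} \cdot 636 = \frac{318}{457} \approx 0.69584$)
$\left(U - 246409\right) \left(k{\left(-636 \right)} + T\right) = \left(127368 - 246409\right) \left(\left(259 - -636\right) + \frac{318}{457}\right) = - 119041 \left(\left(259 + 636\right) + \frac{318}{457}\right) = - 119041 \left(895 + \frac{318}{457}\right) = \left(-119041\right) \frac{409333}{457} = - \frac{48727409653}{457}$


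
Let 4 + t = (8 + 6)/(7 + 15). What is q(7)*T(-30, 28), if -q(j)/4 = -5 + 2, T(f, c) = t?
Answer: -444/11 ≈ -40.364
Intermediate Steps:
t = -37/11 (t = -4 + (8 + 6)/(7 + 15) = -4 + 14/22 = -4 + 14*(1/22) = -4 + 7/11 = -37/11 ≈ -3.3636)
T(f, c) = -37/11
q(j) = 12 (q(j) = -4*(-5 + 2) = -4*(-3) = 12)
q(7)*T(-30, 28) = 12*(-37/11) = -444/11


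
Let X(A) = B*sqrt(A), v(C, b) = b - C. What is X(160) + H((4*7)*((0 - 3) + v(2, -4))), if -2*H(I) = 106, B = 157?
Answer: -53 + 628*sqrt(10) ≈ 1932.9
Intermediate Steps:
X(A) = 157*sqrt(A)
H(I) = -53 (H(I) = -1/2*106 = -53)
X(160) + H((4*7)*((0 - 3) + v(2, -4))) = 157*sqrt(160) - 53 = 157*(4*sqrt(10)) - 53 = 628*sqrt(10) - 53 = -53 + 628*sqrt(10)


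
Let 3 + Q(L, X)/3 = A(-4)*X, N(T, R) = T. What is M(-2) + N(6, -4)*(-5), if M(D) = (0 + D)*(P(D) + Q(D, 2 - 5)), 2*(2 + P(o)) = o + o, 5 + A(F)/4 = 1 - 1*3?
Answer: -508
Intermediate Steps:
A(F) = -28 (A(F) = -20 + 4*(1 - 1*3) = -20 + 4*(1 - 3) = -20 + 4*(-2) = -20 - 8 = -28)
P(o) = -2 + o (P(o) = -2 + (o + o)/2 = -2 + (2*o)/2 = -2 + o)
Q(L, X) = -9 - 84*X (Q(L, X) = -9 + 3*(-28*X) = -9 - 84*X)
M(D) = D*(241 + D) (M(D) = (0 + D)*((-2 + D) + (-9 - 84*(2 - 5))) = D*((-2 + D) + (-9 - 84*(-3))) = D*((-2 + D) + (-9 + 252)) = D*((-2 + D) + 243) = D*(241 + D))
M(-2) + N(6, -4)*(-5) = -2*(241 - 2) + 6*(-5) = -2*239 - 30 = -478 - 30 = -508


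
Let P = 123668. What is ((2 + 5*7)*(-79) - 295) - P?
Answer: -126886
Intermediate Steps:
((2 + 5*7)*(-79) - 295) - P = ((2 + 5*7)*(-79) - 295) - 1*123668 = ((2 + 35)*(-79) - 295) - 123668 = (37*(-79) - 295) - 123668 = (-2923 - 295) - 123668 = -3218 - 123668 = -126886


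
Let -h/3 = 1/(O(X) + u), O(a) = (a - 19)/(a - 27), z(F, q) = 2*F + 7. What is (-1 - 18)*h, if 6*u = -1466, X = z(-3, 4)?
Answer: -2223/9502 ≈ -0.23395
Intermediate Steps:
z(F, q) = 7 + 2*F
X = 1 (X = 7 + 2*(-3) = 7 - 6 = 1)
u = -733/3 (u = (⅙)*(-1466) = -733/3 ≈ -244.33)
O(a) = (-19 + a)/(-27 + a)
h = 117/9502 (h = -3/((-19 + 1)/(-27 + 1) - 733/3) = -3/(-18/(-26) - 733/3) = -3/(-1/26*(-18) - 733/3) = -3/(9/13 - 733/3) = -3/(-9502/39) = -3*(-39/9502) = 117/9502 ≈ 0.012313)
(-1 - 18)*h = (-1 - 18)*(117/9502) = -19*117/9502 = -2223/9502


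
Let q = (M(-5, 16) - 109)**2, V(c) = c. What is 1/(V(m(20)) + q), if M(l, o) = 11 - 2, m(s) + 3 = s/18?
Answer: 9/89983 ≈ 0.00010002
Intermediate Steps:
m(s) = -3 + s/18
M(l, o) = 9
q = 10000 (q = (9 - 109)**2 = (-100)**2 = 10000)
1/(V(m(20)) + q) = 1/((-3 + (1/18)*20) + 10000) = 1/((-3 + 10/9) + 10000) = 1/(-17/9 + 10000) = 1/(89983/9) = 9/89983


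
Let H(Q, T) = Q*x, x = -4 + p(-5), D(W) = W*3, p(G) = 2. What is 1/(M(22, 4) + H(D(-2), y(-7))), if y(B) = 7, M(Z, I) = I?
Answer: 1/16 ≈ 0.062500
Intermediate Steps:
D(W) = 3*W
x = -2 (x = -4 + 2 = -2)
H(Q, T) = -2*Q (H(Q, T) = Q*(-2) = -2*Q)
1/(M(22, 4) + H(D(-2), y(-7))) = 1/(4 - 6*(-2)) = 1/(4 - 2*(-6)) = 1/(4 + 12) = 1/16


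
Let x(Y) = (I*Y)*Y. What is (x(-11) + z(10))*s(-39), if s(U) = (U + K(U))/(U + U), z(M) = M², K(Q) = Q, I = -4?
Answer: -384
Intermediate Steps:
x(Y) = -4*Y² (x(Y) = (-4*Y)*Y = -4*Y²)
s(U) = 1 (s(U) = (U + U)/(U + U) = (2*U)/((2*U)) = (2*U)*(1/(2*U)) = 1)
(x(-11) + z(10))*s(-39) = (-4*(-11)² + 10²)*1 = (-4*121 + 100)*1 = (-484 + 100)*1 = -384*1 = -384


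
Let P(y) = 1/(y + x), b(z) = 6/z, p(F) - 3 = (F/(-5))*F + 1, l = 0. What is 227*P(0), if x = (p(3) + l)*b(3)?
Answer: 1135/22 ≈ 51.591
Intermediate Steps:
p(F) = 4 - F²/5 (p(F) = 3 + ((F/(-5))*F + 1) = 3 + ((F*(-⅕))*F + 1) = 3 + ((-F/5)*F + 1) = 3 + (-F²/5 + 1) = 3 + (1 - F²/5) = 4 - F²/5)
x = 22/5 (x = ((4 - ⅕*3²) + 0)*(6/3) = ((4 - ⅕*9) + 0)*(6*(⅓)) = ((4 - 9/5) + 0)*2 = (11/5 + 0)*2 = (11/5)*2 = 22/5 ≈ 4.4000)
P(y) = 1/(22/5 + y) (P(y) = 1/(y + 22/5) = 1/(22/5 + y))
227*P(0) = 227*(5/(22 + 5*0)) = 227*(5/(22 + 0)) = 227*(5/22) = 1135/22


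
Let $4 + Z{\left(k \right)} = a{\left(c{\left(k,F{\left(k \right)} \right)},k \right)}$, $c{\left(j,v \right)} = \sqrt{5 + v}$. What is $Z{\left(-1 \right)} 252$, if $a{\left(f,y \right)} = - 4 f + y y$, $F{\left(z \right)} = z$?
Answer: $-2772$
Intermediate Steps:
$a{\left(f,y \right)} = y^{2} - 4 f$ ($a{\left(f,y \right)} = - 4 f + y^{2} = y^{2} - 4 f$)
$Z{\left(k \right)} = -4 + k^{2} - 4 \sqrt{5 + k}$ ($Z{\left(k \right)} = -4 + \left(k^{2} - 4 \sqrt{5 + k}\right) = -4 + k^{2} - 4 \sqrt{5 + k}$)
$Z{\left(-1 \right)} 252 = \left(-4 + \left(-1\right)^{2} - 4 \sqrt{5 - 1}\right) 252 = \left(-4 + 1 - 4 \sqrt{4}\right) 252 = \left(-4 + 1 - 8\right) 252 = \left(-11\right) 252 = -2772$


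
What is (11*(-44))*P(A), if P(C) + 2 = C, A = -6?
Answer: 3872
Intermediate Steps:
P(C) = -2 + C
(11*(-44))*P(A) = (11*(-44))*(-2 - 6) = -484*(-8) = 3872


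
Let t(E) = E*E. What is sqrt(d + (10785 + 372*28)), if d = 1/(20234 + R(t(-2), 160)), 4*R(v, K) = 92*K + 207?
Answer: sqrt(194831143201021)/95863 ≈ 145.61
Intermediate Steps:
t(E) = E**2
R(v, K) = 207/4 + 23*K (R(v, K) = (92*K + 207)/4 = (207 + 92*K)/4 = 207/4 + 23*K)
d = 4/95863 (d = 1/(20234 + (207/4 + 23*160)) = 1/(20234 + (207/4 + 3680)) = 1/(20234 + 14927/4) = 1/(95863/4) = 4/95863 ≈ 4.1726e-5)
sqrt(d + (10785 + 372*28)) = sqrt(4/95863 + (10785 + 372*28)) = sqrt(4/95863 + (10785 + 10416)) = sqrt(4/95863 + 21201) = sqrt(2032391467/95863) = sqrt(194831143201021)/95863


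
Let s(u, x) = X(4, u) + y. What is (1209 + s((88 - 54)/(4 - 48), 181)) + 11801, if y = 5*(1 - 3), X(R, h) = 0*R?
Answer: 13000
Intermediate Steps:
X(R, h) = 0
y = -10 (y = 5*(-2) = -10)
s(u, x) = -10 (s(u, x) = 0 - 10 = -10)
(1209 + s((88 - 54)/(4 - 48), 181)) + 11801 = (1209 - 10) + 11801 = 1199 + 11801 = 13000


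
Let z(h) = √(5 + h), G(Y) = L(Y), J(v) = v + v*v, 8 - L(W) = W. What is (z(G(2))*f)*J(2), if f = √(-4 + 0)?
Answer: 12*I*√11 ≈ 39.799*I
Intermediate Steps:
L(W) = 8 - W
J(v) = v + v²
G(Y) = 8 - Y
f = 2*I (f = √(-4) = 2*I ≈ 2.0*I)
(z(G(2))*f)*J(2) = (√(5 + (8 - 1*2))*(2*I))*(2*(1 + 2)) = (√(5 + (8 - 2))*(2*I))*(2*3) = (√(5 + 6)*(2*I))*6 = (√11*(2*I))*6 = (2*I*√11)*6 = 12*I*√11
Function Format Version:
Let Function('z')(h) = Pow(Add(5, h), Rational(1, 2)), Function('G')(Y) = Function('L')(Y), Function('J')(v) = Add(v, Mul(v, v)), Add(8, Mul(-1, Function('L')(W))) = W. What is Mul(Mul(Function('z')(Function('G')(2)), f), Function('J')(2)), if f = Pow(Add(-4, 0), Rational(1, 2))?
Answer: Mul(12, I, Pow(11, Rational(1, 2))) ≈ Mul(39.799, I)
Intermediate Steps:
Function('L')(W) = Add(8, Mul(-1, W))
Function('J')(v) = Add(v, Pow(v, 2))
Function('G')(Y) = Add(8, Mul(-1, Y))
f = Mul(2, I) (f = Pow(-4, Rational(1, 2)) = Mul(2, I) ≈ Mul(2.0000, I))
Mul(Mul(Function('z')(Function('G')(2)), f), Function('J')(2)) = Mul(Mul(Pow(Add(5, Add(8, Mul(-1, 2))), Rational(1, 2)), Mul(2, I)), Mul(2, Add(1, 2))) = Mul(Mul(Pow(Add(5, Add(8, -2)), Rational(1, 2)), Mul(2, I)), Mul(2, 3)) = Mul(Mul(Pow(Add(5, 6), Rational(1, 2)), Mul(2, I)), 6) = Mul(Mul(Pow(11, Rational(1, 2)), Mul(2, I)), 6) = Mul(Mul(2, I, Pow(11, Rational(1, 2))), 6) = Mul(12, I, Pow(11, Rational(1, 2)))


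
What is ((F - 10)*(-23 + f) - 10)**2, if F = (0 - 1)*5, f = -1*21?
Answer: 422500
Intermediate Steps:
f = -21
F = -5 (F = -1*5 = -5)
((F - 10)*(-23 + f) - 10)**2 = ((-5 - 10)*(-23 - 21) - 10)**2 = (-15*(-44) - 10)**2 = (660 - 10)**2 = 650**2 = 422500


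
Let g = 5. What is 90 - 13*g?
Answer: 25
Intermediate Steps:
90 - 13*g = 90 - 13*5 = 90 - 65 = 25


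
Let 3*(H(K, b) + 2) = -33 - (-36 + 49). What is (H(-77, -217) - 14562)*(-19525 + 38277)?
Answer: -820174976/3 ≈ -2.7339e+8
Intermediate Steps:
H(K, b) = -52/3 (H(K, b) = -2 + (-33 - (-36 + 49))/3 = -2 + (-33 - 1*13)/3 = -2 + (-33 - 13)/3 = -2 + (⅓)*(-46) = -2 - 46/3 = -52/3)
(H(-77, -217) - 14562)*(-19525 + 38277) = (-52/3 - 14562)*(-19525 + 38277) = -43738/3*18752 = -820174976/3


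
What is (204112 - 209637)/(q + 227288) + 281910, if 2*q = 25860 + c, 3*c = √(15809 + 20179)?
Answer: 3754044657893160/13316466121 + 425*√8997/13316466121 ≈ 2.8191e+5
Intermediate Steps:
c = 2*√8997/3 (c = √(15809 + 20179)/3 = √35988/3 = (2*√8997)/3 = 2*√8997/3 ≈ 63.235)
q = 12930 + √8997/3 (q = (25860 + 2*√8997/3)/2 = 12930 + √8997/3 ≈ 12962.)
(204112 - 209637)/(q + 227288) + 281910 = (204112 - 209637)/((12930 + √8997/3) + 227288) + 281910 = -5525/(240218 + √8997/3) + 281910 = 281910 - 5525/(240218 + √8997/3)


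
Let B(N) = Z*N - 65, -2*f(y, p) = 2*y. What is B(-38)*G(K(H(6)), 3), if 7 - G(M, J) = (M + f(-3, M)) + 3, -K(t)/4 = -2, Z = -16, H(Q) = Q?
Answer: -3801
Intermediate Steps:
f(y, p) = -y
K(t) = 8 (K(t) = -4*(-2) = 8)
G(M, J) = 1 - M (G(M, J) = 7 - ((M - 1*(-3)) + 3) = 7 - ((M + 3) + 3) = 7 - ((3 + M) + 3) = 7 - (6 + M) = 7 + (-6 - M) = 1 - M)
B(N) = -65 - 16*N (B(N) = -16*N - 65 = -65 - 16*N)
B(-38)*G(K(H(6)), 3) = (-65 - 16*(-38))*(1 - 1*8) = (-65 + 608)*(1 - 8) = 543*(-7) = -3801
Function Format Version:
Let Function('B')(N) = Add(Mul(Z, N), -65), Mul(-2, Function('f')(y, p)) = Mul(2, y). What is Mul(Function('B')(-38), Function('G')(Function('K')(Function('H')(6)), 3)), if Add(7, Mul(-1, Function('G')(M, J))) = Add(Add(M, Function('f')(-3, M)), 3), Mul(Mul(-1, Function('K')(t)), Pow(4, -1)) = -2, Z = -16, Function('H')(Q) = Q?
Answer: -3801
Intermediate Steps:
Function('f')(y, p) = Mul(-1, y) (Function('f')(y, p) = Mul(Rational(-1, 2), Mul(2, y)) = Mul(-1, y))
Function('K')(t) = 8 (Function('K')(t) = Mul(-4, -2) = 8)
Function('G')(M, J) = Add(1, Mul(-1, M)) (Function('G')(M, J) = Add(7, Mul(-1, Add(Add(M, Mul(-1, -3)), 3))) = Add(7, Mul(-1, Add(Add(M, 3), 3))) = Add(7, Mul(-1, Add(Add(3, M), 3))) = Add(7, Mul(-1, Add(6, M))) = Add(7, Add(-6, Mul(-1, M))) = Add(1, Mul(-1, M)))
Function('B')(N) = Add(-65, Mul(-16, N)) (Function('B')(N) = Add(Mul(-16, N), -65) = Add(-65, Mul(-16, N)))
Mul(Function('B')(-38), Function('G')(Function('K')(Function('H')(6)), 3)) = Mul(Add(-65, Mul(-16, -38)), Add(1, Mul(-1, 8))) = Mul(Add(-65, 608), Add(1, -8)) = Mul(543, -7) = -3801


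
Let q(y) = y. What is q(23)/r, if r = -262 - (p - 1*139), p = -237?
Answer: 23/114 ≈ 0.20175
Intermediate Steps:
r = 114 (r = -262 - (-237 - 1*139) = -262 - (-237 - 139) = -262 - 1*(-376) = -262 + 376 = 114)
q(23)/r = 23/114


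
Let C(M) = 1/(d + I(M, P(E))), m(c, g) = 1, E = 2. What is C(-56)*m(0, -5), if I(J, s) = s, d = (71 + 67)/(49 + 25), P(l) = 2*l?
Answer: 37/217 ≈ 0.17051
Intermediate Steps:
d = 69/37 (d = 138/74 = 138*(1/74) = 69/37 ≈ 1.8649)
C(M) = 37/217 (C(M) = 1/(69/37 + 2*2) = 1/(69/37 + 4) = 1/(217/37) = 37/217)
C(-56)*m(0, -5) = (37/217)*1 = 37/217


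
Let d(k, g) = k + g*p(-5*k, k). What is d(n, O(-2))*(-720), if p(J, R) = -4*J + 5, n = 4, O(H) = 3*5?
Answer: -920880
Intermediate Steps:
O(H) = 15
p(J, R) = 5 - 4*J
d(k, g) = k + g*(5 + 20*k) (d(k, g) = k + g*(5 - (-20)*k) = k + g*(5 + 20*k))
d(n, O(-2))*(-720) = (4 + 5*15 + 20*15*4)*(-720) = (4 + 75 + 1200)*(-720) = 1279*(-720) = -920880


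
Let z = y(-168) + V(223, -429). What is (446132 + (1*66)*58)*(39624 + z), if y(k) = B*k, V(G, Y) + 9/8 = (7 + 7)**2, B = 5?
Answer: 17538934595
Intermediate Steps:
V(G, Y) = 1559/8 (V(G, Y) = -9/8 + (7 + 7)**2 = -9/8 + 14**2 = -9/8 + 196 = 1559/8)
y(k) = 5*k
z = -5161/8 (z = 5*(-168) + 1559/8 = -840 + 1559/8 = -5161/8 ≈ -645.13)
(446132 + (1*66)*58)*(39624 + z) = (446132 + (1*66)*58)*(39624 - 5161/8) = (446132 + 66*58)*(311831/8) = (446132 + 3828)*(311831/8) = 449960*(311831/8) = 17538934595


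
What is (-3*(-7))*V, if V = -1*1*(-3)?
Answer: 63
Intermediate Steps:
V = 3 (V = -1*(-3) = 3)
(-3*(-7))*V = -3*(-7)*3 = 21*3 = 63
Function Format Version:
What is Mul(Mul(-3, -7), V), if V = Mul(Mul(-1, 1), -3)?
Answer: 63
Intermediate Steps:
V = 3 (V = Mul(-1, -3) = 3)
Mul(Mul(-3, -7), V) = Mul(Mul(-3, -7), 3) = Mul(21, 3) = 63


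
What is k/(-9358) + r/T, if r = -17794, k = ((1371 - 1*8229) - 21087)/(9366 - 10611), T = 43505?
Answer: -1985985533/4827277510 ≈ -0.41141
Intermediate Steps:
k = 1863/83 (k = ((1371 - 8229) - 21087)/(-1245) = (-6858 - 21087)*(-1/1245) = -27945*(-1/1245) = 1863/83 ≈ 22.446)
k/(-9358) + r/T = (1863/83)/(-9358) - 17794/43505 = (1863/83)*(-1/9358) - 17794*1/43505 = -1863/776714 - 2542/6215 = -1985985533/4827277510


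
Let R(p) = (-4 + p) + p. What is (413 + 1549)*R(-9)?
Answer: -43164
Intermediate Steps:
R(p) = -4 + 2*p
(413 + 1549)*R(-9) = (413 + 1549)*(-4 + 2*(-9)) = 1962*(-4 - 18) = 1962*(-22) = -43164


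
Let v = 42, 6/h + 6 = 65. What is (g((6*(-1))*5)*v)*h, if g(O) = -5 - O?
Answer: 6300/59 ≈ 106.78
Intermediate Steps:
h = 6/59 (h = 6/(-6 + 65) = 6/59 ≈ 0.10169)
(g((6*(-1))*5)*v)*h = ((-5 - 6*(-1)*5)*42)*(6/59) = ((-5 - (-6)*5)*42)*(6/59) = ((-5 - 1*(-30))*42)*(6/59) = ((-5 + 30)*42)*(6/59) = (25*42)*(6/59) = 1050*(6/59) = 6300/59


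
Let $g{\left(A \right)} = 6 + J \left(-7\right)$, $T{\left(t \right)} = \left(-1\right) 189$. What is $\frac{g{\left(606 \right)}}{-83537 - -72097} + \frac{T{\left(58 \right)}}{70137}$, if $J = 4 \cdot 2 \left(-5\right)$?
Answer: $- \frac{8633}{311720} \approx -0.027695$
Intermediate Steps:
$T{\left(t \right)} = -189$
$J = -40$ ($J = 8 \left(-5\right) = -40$)
$g{\left(A \right)} = 286$ ($g{\left(A \right)} = 6 - -280 = 6 + 280 = 286$)
$\frac{g{\left(606 \right)}}{-83537 - -72097} + \frac{T{\left(58 \right)}}{70137} = \frac{286}{-83537 - -72097} - \frac{189}{70137} = \frac{286}{-83537 + 72097} - \frac{21}{7793} = \frac{286}{-11440} - \frac{21}{7793} = 286 \left(- \frac{1}{11440}\right) - \frac{21}{7793} = - \frac{1}{40} - \frac{21}{7793} = - \frac{8633}{311720}$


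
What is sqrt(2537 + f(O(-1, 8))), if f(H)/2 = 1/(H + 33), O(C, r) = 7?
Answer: sqrt(253705)/10 ≈ 50.369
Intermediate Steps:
f(H) = 2/(33 + H) (f(H) = 2/(H + 33) = 2/(33 + H))
sqrt(2537 + f(O(-1, 8))) = sqrt(2537 + 2/(33 + 7)) = sqrt(2537 + 2/40) = sqrt(2537 + 2*(1/40)) = sqrt(2537 + 1/20) = sqrt(50741/20) = sqrt(253705)/10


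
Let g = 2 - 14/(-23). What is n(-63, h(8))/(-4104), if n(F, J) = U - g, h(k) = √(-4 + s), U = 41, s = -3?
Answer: -883/94392 ≈ -0.0093546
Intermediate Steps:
g = 60/23 (g = 2 - 14*(-1/23) = 2 + 14/23 = 60/23 ≈ 2.6087)
h(k) = I*√7 (h(k) = √(-4 - 3) = √(-7) = I*√7)
n(F, J) = 883/23 (n(F, J) = 41 - 1*60/23 = 41 - 60/23 = 883/23)
n(-63, h(8))/(-4104) = (883/23)/(-4104) = (883/23)*(-1/4104) = -883/94392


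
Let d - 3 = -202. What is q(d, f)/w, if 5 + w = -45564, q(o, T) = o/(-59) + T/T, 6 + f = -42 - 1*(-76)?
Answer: -258/2688571 ≈ -9.5962e-5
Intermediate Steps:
d = -199 (d = 3 - 202 = -199)
f = 28 (f = -6 + (-42 - 1*(-76)) = -6 + (-42 + 76) = -6 + 34 = 28)
q(o, T) = 1 - o/59 (q(o, T) = o*(-1/59) + 1 = -o/59 + 1 = 1 - o/59)
w = -45569 (w = -5 - 45564 = -45569)
q(d, f)/w = (1 - 1/59*(-199))/(-45569) = (1 + 199/59)*(-1/45569) = (258/59)*(-1/45569) = -258/2688571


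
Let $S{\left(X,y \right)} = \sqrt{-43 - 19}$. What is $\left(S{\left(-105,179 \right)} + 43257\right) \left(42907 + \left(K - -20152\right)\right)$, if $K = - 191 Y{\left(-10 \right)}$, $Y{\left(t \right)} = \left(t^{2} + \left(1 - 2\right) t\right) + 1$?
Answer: $1810651506 + 41858 i \sqrt{62} \approx 1.8107 \cdot 10^{9} + 3.2959 \cdot 10^{5} i$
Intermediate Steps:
$Y{\left(t \right)} = 1 + t^{2} - t$ ($Y{\left(t \right)} = \left(t^{2} - t\right) + 1 = 1 + t^{2} - t$)
$S{\left(X,y \right)} = i \sqrt{62}$ ($S{\left(X,y \right)} = \sqrt{-62} = i \sqrt{62}$)
$K = -21201$ ($K = - 191 \left(1 + \left(-10\right)^{2} - -10\right) = - 191 \left(1 + 100 + 10\right) = \left(-191\right) 111 = -21201$)
$\left(S{\left(-105,179 \right)} + 43257\right) \left(42907 + \left(K - -20152\right)\right) = \left(i \sqrt{62} + 43257\right) \left(42907 - 1049\right) = \left(43257 + i \sqrt{62}\right) \left(42907 + \left(-21201 + 20152\right)\right) = \left(43257 + i \sqrt{62}\right) \left(42907 - 1049\right) = \left(43257 + i \sqrt{62}\right) 41858 = 1810651506 + 41858 i \sqrt{62}$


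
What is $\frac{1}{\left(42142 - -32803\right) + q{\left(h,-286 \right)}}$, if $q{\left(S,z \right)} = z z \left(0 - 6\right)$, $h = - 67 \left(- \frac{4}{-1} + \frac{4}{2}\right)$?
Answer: $- \frac{1}{415831} \approx -2.4048 \cdot 10^{-6}$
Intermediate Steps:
$h = -402$ ($h = - 67 \left(\left(-4\right) \left(-1\right) + 4 \cdot \frac{1}{2}\right) = - 67 \left(4 + 2\right) = \left(-67\right) 6 = -402$)
$q{\left(S,z \right)} = - 6 z^{2}$ ($q{\left(S,z \right)} = z^{2} \left(0 - 6\right) = z^{2} \left(-6\right) = - 6 z^{2}$)
$\frac{1}{\left(42142 - -32803\right) + q{\left(h,-286 \right)}} = \frac{1}{\left(42142 - -32803\right) - 6 \left(-286\right)^{2}} = \frac{1}{\left(42142 + 32803\right) - 490776} = \frac{1}{74945 - 490776} = \frac{1}{-415831} = - \frac{1}{415831}$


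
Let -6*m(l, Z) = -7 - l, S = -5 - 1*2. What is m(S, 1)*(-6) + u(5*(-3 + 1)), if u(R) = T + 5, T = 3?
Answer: 8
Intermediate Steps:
S = -7 (S = -5 - 2 = -7)
m(l, Z) = 7/6 + l/6 (m(l, Z) = -(-7 - l)/6 = 7/6 + l/6)
u(R) = 8 (u(R) = 3 + 5 = 8)
m(S, 1)*(-6) + u(5*(-3 + 1)) = (7/6 + (⅙)*(-7))*(-6) + 8 = (7/6 - 7/6)*(-6) + 8 = 0*(-6) + 8 = 0 + 8 = 8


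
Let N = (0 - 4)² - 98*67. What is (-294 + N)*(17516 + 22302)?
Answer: -272514392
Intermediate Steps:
N = -6550 (N = (-4)² - 6566 = 16 - 6566 = -6550)
(-294 + N)*(17516 + 22302) = (-294 - 6550)*(17516 + 22302) = -6844*39818 = -272514392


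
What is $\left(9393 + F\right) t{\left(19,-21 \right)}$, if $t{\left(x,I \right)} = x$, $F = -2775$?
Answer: $125742$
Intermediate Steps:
$\left(9393 + F\right) t{\left(19,-21 \right)} = \left(9393 - 2775\right) 19 = 6618 \cdot 19 = 125742$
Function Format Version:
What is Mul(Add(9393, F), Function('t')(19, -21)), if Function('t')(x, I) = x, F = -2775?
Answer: 125742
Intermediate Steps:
Mul(Add(9393, F), Function('t')(19, -21)) = Mul(Add(9393, -2775), 19) = Mul(6618, 19) = 125742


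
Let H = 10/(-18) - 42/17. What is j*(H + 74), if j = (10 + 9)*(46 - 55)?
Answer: -206321/17 ≈ -12137.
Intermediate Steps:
H = -463/153 (H = 10*(-1/18) - 42*1/17 = -5/9 - 42/17 = -463/153 ≈ -3.0261)
j = -171 (j = 19*(-9) = -171)
j*(H + 74) = -171*(-463/153 + 74) = -171*10859/153 = -206321/17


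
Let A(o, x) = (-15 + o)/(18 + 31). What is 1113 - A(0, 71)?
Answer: 54552/49 ≈ 1113.3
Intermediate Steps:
A(o, x) = -15/49 + o/49 (A(o, x) = (-15 + o)/49 = (-15 + o)*(1/49) = -15/49 + o/49)
1113 - A(0, 71) = 1113 - (-15/49 + (1/49)*0) = 1113 - (-15/49 + 0) = 1113 - 1*(-15/49) = 1113 + 15/49 = 54552/49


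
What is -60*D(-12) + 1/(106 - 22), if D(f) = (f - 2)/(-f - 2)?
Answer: 7057/84 ≈ 84.012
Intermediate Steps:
D(f) = (-2 + f)/(-2 - f)
-60*D(-12) + 1/(106 - 22) = -60*(2 - 1*(-12))/(2 - 12) + 1/(106 - 22) = -60*(2 + 12)/(-10) + 1/84 = -(-6)*14 + 1/84 = -60*(-7/5) + 1/84 = 84 + 1/84 = 7057/84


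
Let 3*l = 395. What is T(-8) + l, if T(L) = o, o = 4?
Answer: 407/3 ≈ 135.67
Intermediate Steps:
T(L) = 4
l = 395/3 (l = (⅓)*395 = 395/3 ≈ 131.67)
T(-8) + l = 4 + 395/3 = 407/3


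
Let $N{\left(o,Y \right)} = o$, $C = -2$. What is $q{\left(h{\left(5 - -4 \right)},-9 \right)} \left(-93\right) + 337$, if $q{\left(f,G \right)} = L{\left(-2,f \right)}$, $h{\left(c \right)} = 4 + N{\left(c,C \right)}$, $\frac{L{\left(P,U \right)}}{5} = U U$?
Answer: $-78248$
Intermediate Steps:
$L{\left(P,U \right)} = 5 U^{2}$ ($L{\left(P,U \right)} = 5 U U = 5 U^{2}$)
$h{\left(c \right)} = 4 + c$
$q{\left(f,G \right)} = 5 f^{2}$
$q{\left(h{\left(5 - -4 \right)},-9 \right)} \left(-93\right) + 337 = 5 \left(4 + \left(5 - -4\right)\right)^{2} \left(-93\right) + 337 = 5 \left(4 + \left(5 + 4\right)\right)^{2} \left(-93\right) + 337 = 5 \left(4 + 9\right)^{2} \left(-93\right) + 337 = 5 \cdot 13^{2} \left(-93\right) + 337 = 5 \cdot 169 \left(-93\right) + 337 = 845 \left(-93\right) + 337 = -78585 + 337 = -78248$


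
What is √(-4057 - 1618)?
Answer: 5*I*√227 ≈ 75.333*I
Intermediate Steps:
√(-4057 - 1618) = √(-5675) = 5*I*√227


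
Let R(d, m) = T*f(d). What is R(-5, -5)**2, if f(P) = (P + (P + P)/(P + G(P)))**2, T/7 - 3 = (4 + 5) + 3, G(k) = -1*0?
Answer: 893025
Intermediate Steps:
G(k) = 0
T = 105 (T = 21 + 7*((4 + 5) + 3) = 21 + 7*(9 + 3) = 21 + 7*12 = 21 + 84 = 105)
f(P) = (2 + P)**2 (f(P) = (P + (P + P)/(P + 0))**2 = (P + (2*P)/P)**2 = (P + 2)**2 = (2 + P)**2)
R(d, m) = 105*(2 + d)**2
R(-5, -5)**2 = (105*(2 - 5)**2)**2 = (105*(-3)**2)**2 = (105*9)**2 = 945**2 = 893025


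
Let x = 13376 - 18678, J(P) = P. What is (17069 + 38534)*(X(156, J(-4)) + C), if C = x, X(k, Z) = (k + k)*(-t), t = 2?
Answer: -329503378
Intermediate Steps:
x = -5302
X(k, Z) = -4*k (X(k, Z) = (k + k)*(-1*2) = (2*k)*(-2) = -4*k)
C = -5302
(17069 + 38534)*(X(156, J(-4)) + C) = (17069 + 38534)*(-4*156 - 5302) = 55603*(-624 - 5302) = 55603*(-5926) = -329503378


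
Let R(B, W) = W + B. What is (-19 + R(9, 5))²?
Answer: 25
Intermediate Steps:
R(B, W) = B + W
(-19 + R(9, 5))² = (-19 + (9 + 5))² = (-19 + 14)² = (-5)² = 25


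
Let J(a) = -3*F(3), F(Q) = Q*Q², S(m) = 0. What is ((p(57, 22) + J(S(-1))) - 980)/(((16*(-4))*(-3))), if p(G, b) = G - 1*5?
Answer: -1009/192 ≈ -5.2552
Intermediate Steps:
p(G, b) = -5 + G (p(G, b) = G - 5 = -5 + G)
F(Q) = Q³
J(a) = -81 (J(a) = -3*3³ = -3*27 = -81)
((p(57, 22) + J(S(-1))) - 980)/(((16*(-4))*(-3))) = (((-5 + 57) - 81) - 980)/(((16*(-4))*(-3))) = ((52 - 81) - 980)/((-64*(-3))) = (-29 - 980)/192 = -1009*1/192 = -1009/192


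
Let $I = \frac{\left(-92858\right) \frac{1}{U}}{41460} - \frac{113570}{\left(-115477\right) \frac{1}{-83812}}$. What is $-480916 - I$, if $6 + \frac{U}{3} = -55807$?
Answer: $- \frac{159722740082392204873}{400821876044190} \approx -3.9849 \cdot 10^{5}$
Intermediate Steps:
$U = -167439$ ($U = -18 + 3 \left(-55807\right) = -18 - 167421 = -167439$)
$I = - \frac{33038913257275473167}{400821876044190}$ ($I = \frac{\left(-92858\right) \frac{1}{-167439}}{41460} - \frac{113570}{\left(-115477\right) \frac{1}{-83812}} = \left(-92858\right) \left(- \frac{1}{167439}\right) \frac{1}{41460} - \frac{113570}{\left(-115477\right) \left(- \frac{1}{83812}\right)} = \frac{92858}{167439} \cdot \frac{1}{41460} - \frac{113570}{\frac{115477}{83812}} = \frac{46429}{3471010470} - \frac{9518528840}{115477} = - \frac{33038913257275473167}{400821876044190} \approx -82428.0$)
$-480916 - I = -480916 - - \frac{33038913257275473167}{400821876044190} = -480916 + \frac{33038913257275473167}{400821876044190} = - \frac{159722740082392204873}{400821876044190}$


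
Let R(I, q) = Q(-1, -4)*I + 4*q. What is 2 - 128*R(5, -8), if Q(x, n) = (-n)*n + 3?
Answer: 12418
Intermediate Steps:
Q(x, n) = 3 - n² (Q(x, n) = -n² + 3 = 3 - n²)
R(I, q) = -13*I + 4*q (R(I, q) = (3 - 1*(-4)²)*I + 4*q = (3 - 1*16)*I + 4*q = (3 - 16)*I + 4*q = -13*I + 4*q)
2 - 128*R(5, -8) = 2 - 128*(-13*5 + 4*(-8)) = 2 - 128*(-65 - 32) = 2 - 128*(-97) = 2 + 12416 = 12418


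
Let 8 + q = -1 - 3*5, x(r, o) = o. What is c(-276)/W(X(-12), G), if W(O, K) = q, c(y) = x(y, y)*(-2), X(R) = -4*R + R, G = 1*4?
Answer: -23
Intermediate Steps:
G = 4
X(R) = -3*R
c(y) = -2*y (c(y) = y*(-2) = -2*y)
q = -24 (q = -8 + (-1 - 3*5) = -8 + (-1 - 15) = -8 - 16 = -24)
W(O, K) = -24
c(-276)/W(X(-12), G) = -2*(-276)/(-24) = 552*(-1/24) = -23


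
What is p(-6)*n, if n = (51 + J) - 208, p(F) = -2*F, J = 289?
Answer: 1584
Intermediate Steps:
n = 132 (n = (51 + 289) - 208 = 340 - 208 = 132)
p(-6)*n = -2*(-6)*132 = 12*132 = 1584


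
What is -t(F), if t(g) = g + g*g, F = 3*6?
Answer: -342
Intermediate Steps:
F = 18
t(g) = g + g²
-t(F) = -18*(1 + 18) = -18*19 = -1*342 = -342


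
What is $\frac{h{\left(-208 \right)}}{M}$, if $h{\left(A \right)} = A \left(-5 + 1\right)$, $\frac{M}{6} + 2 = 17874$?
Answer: $\frac{26}{3351} \approx 0.0077589$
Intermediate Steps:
$M = 107232$ ($M = -12 + 6 \cdot 17874 = -12 + 107244 = 107232$)
$h{\left(A \right)} = - 4 A$ ($h{\left(A \right)} = A \left(-4\right) = - 4 A$)
$\frac{h{\left(-208 \right)}}{M} = \frac{\left(-4\right) \left(-208\right)}{107232} = 832 \cdot \frac{1}{107232} = \frac{26}{3351}$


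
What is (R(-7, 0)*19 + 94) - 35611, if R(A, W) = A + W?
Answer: -35650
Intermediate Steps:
(R(-7, 0)*19 + 94) - 35611 = ((-7 + 0)*19 + 94) - 35611 = (-7*19 + 94) - 35611 = (-133 + 94) - 35611 = -39 - 35611 = -35650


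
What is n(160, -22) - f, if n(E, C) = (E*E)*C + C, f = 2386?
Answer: -565608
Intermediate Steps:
n(E, C) = C + C*E² (n(E, C) = E²*C + C = C*E² + C = C + C*E²)
n(160, -22) - f = -22*(1 + 160²) - 1*2386 = -22*(1 + 25600) - 2386 = -22*25601 - 2386 = -563222 - 2386 = -565608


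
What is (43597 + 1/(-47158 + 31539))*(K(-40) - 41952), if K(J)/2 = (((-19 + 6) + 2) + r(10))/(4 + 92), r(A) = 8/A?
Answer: -1142680170802467/624760 ≈ -1.8290e+9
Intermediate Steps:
K(J) = -17/80 (K(J) = 2*((((-19 + 6) + 2) + 8/10)/(4 + 92)) = 2*(((-13 + 2) + 8*(⅒))/96) = 2*((-11 + ⅘)*(1/96)) = 2*(-51/5*1/96) = 2*(-17/160) = -17/80)
(43597 + 1/(-47158 + 31539))*(K(-40) - 41952) = (43597 + 1/(-47158 + 31539))*(-17/80 - 41952) = (43597 + 1/(-15619))*(-3356177/80) = (43597 - 1/15619)*(-3356177/80) = (680941542/15619)*(-3356177/80) = -1142680170802467/624760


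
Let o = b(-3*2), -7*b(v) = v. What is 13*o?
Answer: 78/7 ≈ 11.143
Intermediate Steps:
b(v) = -v/7
o = 6/7 (o = -(-3)*2/7 = -1/7*(-6) = 6/7 ≈ 0.85714)
13*o = 13*(6/7) = 78/7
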